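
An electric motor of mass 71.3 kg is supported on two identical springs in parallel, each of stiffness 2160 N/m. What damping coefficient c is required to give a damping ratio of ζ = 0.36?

Parallel springs add: k_eq = 2 × 2160 = 4320 N/m.
c_c = 2√(k_eq·m) = 2√(4320 × 71.3) = 1110 N·s/m.
c = ζ·c_c = 0.36 × 1110 = 399.6 N·s/m.

400 N·s/m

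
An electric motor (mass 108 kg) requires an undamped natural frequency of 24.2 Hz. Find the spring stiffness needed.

ω_n = 2πf_n = 2π × 24.2 = 152.1 rad/s.
k = m·ω_n² = 108 × 152.1² = 108 × 23120 = 2497000 N/m.

2500000 N/m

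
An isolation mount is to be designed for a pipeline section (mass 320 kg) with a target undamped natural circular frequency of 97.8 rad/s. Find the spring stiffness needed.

3060000 N/m

k = m·ω_n² = 320 × 97.80² = 320 × 9565 = 3061000 N/m.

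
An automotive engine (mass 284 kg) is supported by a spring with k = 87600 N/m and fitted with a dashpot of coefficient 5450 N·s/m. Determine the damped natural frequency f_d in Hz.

ω_n = √(k/m) = √(87600/284) = 17.56 rad/s.
Critical damping c_c = 2√(k·m) = 2√(87600 × 284) = 9976 N·s/m, so ζ = c/c_c = 5450/9976 = 0.5463.
ω_d = ω_n√(1 − ζ²) = 17.56 × √(1 − 0.298) = 14.71 rad/s.
f_d = ω_d/(2π) = 2.341 Hz.

2.34 Hz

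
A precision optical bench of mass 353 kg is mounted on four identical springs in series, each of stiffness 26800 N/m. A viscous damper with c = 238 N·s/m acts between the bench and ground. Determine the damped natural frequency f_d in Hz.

0.691 Hz

Series springs: 1/k_eq = 4/26800, so k_eq = 26800/4 = 6700 N/m.
ω_n = √(k_eq/m) = √(6700/353) = 4.357 rad/s.
Critical damping c_c = 2√(k_eq·m) = 2√(6700 × 353) = 3076 N·s/m, so ζ = c/c_c = 238/3076 = 0.07738.
ω_d = ω_n√(1 − ζ²) = 4.357 × √(1 − 0.00599) = 4.344 rad/s.
f_d = ω_d/(2π) = 0.6913 Hz.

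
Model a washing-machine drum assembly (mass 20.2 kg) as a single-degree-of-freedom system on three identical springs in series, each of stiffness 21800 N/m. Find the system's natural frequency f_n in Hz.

Series springs: 1/k_eq = 3/21800, so k_eq = 21800/3 = 7267 N/m.
ω_n = √(k_eq/m) = √(7267/20.2) = √359.7 = 18.97 rad/s.
f_n = ω_n/(2π) = 18.97/6.283 = 3.019 Hz.

3.02 Hz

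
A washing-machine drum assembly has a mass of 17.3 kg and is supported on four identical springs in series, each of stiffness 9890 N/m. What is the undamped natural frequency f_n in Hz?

Series springs: 1/k_eq = 4/9890, so k_eq = 9890/4 = 2472 N/m.
ω_n = √(k_eq/m) = √(2472/17.3) = √142.9 = 11.95 rad/s.
f_n = ω_n/(2π) = 11.95/6.283 = 1.903 Hz.

1.90 Hz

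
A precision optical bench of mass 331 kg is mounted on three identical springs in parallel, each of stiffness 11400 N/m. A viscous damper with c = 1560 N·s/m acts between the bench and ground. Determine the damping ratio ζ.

0.232

Parallel springs add: k_eq = 3 × 11400 = 34200 N/m.
ω_n = √(k_eq/m) = √(34200/331) = 10.16 rad/s.
Critical damping c_c = 2√(k_eq·m) = 2√(34200 × 331) = 6729 N·s/m, so ζ = c/c_c = 1560/6729 = 0.2318.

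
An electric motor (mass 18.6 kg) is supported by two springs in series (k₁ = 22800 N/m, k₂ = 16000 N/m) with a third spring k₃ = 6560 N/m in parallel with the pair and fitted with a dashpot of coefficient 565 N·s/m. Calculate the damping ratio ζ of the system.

0.518

Series pair: k_s = k₁k₂/(k₁+k₂) = (22800)(16000)/(22800 + 16000) = 9402 N/m. In parallel with k₃: k_eq = 9402 + 6560 = 15960 N/m.
ω_n = √(k_eq/m) = √(15960/18.6) = 29.29 rad/s.
Critical damping c_c = 2√(k_eq·m) = 2√(15960 × 18.6) = 1090 N·s/m, so ζ = c/c_c = 565/1090 = 0.5185.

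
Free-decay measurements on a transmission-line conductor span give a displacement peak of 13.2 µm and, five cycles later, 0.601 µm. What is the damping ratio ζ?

Logarithmic decrement δ = (1/n)·ln(x₀/x_n) = (1/5)·ln(13.2/0.601) = (1/5)·ln(21.96) = 0.6179.
ζ = δ/√(4π² + δ²) = 0.6179/√(39.48 + 0.382) = 0.6179/6.313 = 0.09787.

0.0979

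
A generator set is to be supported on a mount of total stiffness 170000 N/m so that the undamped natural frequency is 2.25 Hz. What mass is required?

851 kg

ω_n = 2πf_n = 2π × 2.25 = 14.14 rad/s.
m = k/ω_n² = 170000/14.14² = 170000/199.9 = 850.6 kg.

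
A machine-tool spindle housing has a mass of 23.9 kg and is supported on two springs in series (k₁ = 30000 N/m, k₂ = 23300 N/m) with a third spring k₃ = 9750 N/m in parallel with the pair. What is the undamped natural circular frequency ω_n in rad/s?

30.9 rad/s

Series pair: k_s = k₁k₂/(k₁+k₂) = (30000)(23300)/(30000 + 23300) = 13110 N/m. In parallel with k₃: k_eq = 13110 + 9750 = 22860 N/m.
ω_n = √(k_eq/m) = √(22860/23.9) = √956.7 = 30.93 rad/s.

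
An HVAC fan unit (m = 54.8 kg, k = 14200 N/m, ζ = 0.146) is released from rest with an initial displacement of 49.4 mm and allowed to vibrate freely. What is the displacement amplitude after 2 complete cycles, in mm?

7.73 mm

Logarithmic decrement δ = 2πζ/√(1 − ζ²) = 2π × 0.1460/√(1 − 0.0213) = 0.9273.
After n cycles, x_n/x₀ = e^(−nδ), so x_2 = 49.4 × e^(−2 × 0.9273) = 49.4 × 0.1565 = 7.732 mm.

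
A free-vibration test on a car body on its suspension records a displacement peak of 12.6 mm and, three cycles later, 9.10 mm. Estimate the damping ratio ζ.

0.0173

Logarithmic decrement δ = (1/n)·ln(x₀/x_n) = (1/3)·ln(12.6/9.10) = (1/3)·ln(1.385) = 0.1085.
ζ = δ/√(4π² + δ²) = 0.1085/√(39.48 + 0.0118) = 0.1085/6.284 = 0.01726.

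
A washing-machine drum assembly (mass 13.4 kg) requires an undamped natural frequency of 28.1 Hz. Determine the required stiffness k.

418000 N/m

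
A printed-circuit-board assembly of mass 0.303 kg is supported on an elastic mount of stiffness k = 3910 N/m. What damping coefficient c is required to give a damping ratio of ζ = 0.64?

c_c = 2√(k·m) = 2√(3910 × 0.303) = 68.84 N·s/m.
c = ζ·c_c = 0.64 × 68.84 = 44.06 N·s/m.

44.1 N·s/m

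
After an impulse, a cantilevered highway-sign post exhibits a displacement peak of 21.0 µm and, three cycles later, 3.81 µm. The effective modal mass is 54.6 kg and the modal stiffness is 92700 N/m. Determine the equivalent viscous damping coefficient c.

Logarithmic decrement δ = (1/n)·ln(x₀/x_n) = (1/3)·ln(21.0/3.81) = (1/3)·ln(5.512) = 0.5690.
ζ = δ/√(4π² + δ²) = 0.5690/√(39.48 + 0.324) = 0.5690/6.309 = 0.09018.
c = ζ · 2√(km) = 0.09018 × 2√(92700 × 54.6) = 0.09018 × 4500 = 405.8 N·s/m.

406 N·s/m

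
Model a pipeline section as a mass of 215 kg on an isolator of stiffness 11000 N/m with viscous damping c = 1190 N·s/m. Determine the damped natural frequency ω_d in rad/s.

ω_n = √(k/m) = √(11000/215) = 7.153 rad/s.
Critical damping c_c = 2√(k·m) = 2√(11000 × 215) = 3076 N·s/m, so ζ = c/c_c = 1190/3076 = 0.3869.
ω_d = ω_n√(1 − ζ²) = 7.153 × √(1 − 0.150) = 6.596 rad/s.

6.60 rad/s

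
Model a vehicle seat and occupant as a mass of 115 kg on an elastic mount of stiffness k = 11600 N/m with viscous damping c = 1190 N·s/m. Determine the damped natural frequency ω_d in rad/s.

ω_n = √(k/m) = √(11600/115) = 10.04 rad/s.
Critical damping c_c = 2√(k·m) = 2√(11600 × 115) = 2310 N·s/m, so ζ = c/c_c = 1190/2310 = 0.5152.
ω_d = ω_n√(1 − ζ²) = 10.04 × √(1 − 0.265) = 8.608 rad/s.

8.61 rad/s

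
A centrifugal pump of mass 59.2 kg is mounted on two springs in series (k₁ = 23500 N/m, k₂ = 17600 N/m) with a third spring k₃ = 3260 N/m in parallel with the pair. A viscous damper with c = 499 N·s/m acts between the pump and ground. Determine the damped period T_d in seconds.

0.436 s

Series pair: k_s = k₁k₂/(k₁+k₂) = (23500)(17600)/(23500 + 17600) = 10060 N/m. In parallel with k₃: k_eq = 10060 + 3260 = 13320 N/m.
ω_n = √(k_eq/m) = √(13320/59.2) = 15.00 rad/s.
Critical damping c_c = 2√(k_eq·m) = 2√(13320 × 59.2) = 1776 N·s/m, so ζ = c/c_c = 499/1776 = 0.2809.
ω_d = ω_n√(1 − ζ²) = 15.00 × √(1 − 0.0789) = 14.40 rad/s.
T_d = 2π/ω_d = 0.4364 s.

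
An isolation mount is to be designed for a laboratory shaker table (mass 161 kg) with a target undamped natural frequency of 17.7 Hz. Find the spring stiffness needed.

ω_n = 2πf_n = 2π × 17.7 = 111.2 rad/s.
k = m·ω_n² = 161 × 111.2² = 161 × 12370 = 1991000 N/m.

1990000 N/m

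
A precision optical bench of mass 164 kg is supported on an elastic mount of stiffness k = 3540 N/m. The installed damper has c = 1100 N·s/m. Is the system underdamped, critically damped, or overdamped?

c_c = 2√(k·m) = 1524 N·s/m; ζ = c/c_c = 1100/1524 = 0.722.
Since ζ < 1 the system is underdamped.

underdamped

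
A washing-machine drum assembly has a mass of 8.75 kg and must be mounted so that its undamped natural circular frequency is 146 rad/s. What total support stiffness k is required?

187000 N/m

k = m·ω_n² = 8.75 × 146.0² = 8.75 × 21320 = 186500 N/m.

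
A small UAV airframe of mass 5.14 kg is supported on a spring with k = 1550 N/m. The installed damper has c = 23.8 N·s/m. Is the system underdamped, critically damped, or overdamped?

c_c = 2√(k·m) = 178.5 N·s/m; ζ = c/c_c = 23.8/178.5 = 0.133.
Since ζ < 1 the system is underdamped.

underdamped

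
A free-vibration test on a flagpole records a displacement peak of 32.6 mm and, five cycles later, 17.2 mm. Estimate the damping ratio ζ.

0.0203

Logarithmic decrement δ = (1/n)·ln(x₀/x_n) = (1/5)·ln(32.6/17.2) = (1/5)·ln(1.895) = 0.1279.
ζ = δ/√(4π² + δ²) = 0.1279/√(39.48 + 0.0164) = 0.1279/6.284 = 0.02035.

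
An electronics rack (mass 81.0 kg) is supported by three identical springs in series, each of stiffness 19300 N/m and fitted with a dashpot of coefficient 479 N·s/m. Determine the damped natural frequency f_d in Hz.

Series springs: 1/k_eq = 3/19300, so k_eq = 19300/3 = 6433 N/m.
ω_n = √(k_eq/m) = √(6433/81.0) = 8.912 rad/s.
Critical damping c_c = 2√(k_eq·m) = 2√(6433 × 81.0) = 1444 N·s/m, so ζ = c/c_c = 479/1444 = 0.3318.
ω_d = ω_n√(1 − ζ²) = 8.912 × √(1 − 0.110) = 8.407 rad/s.
f_d = ω_d/(2π) = 1.338 Hz.

1.34 Hz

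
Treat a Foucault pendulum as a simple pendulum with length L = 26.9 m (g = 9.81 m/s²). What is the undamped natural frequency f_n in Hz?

For a simple pendulum ω_n = √(g/L) = √(9.81/26.9) = √0.3647 = 0.6039 rad/s.
f_n = ω_n/(2π) = 0.6039/6.283 = 0.09611 Hz.

0.0961 Hz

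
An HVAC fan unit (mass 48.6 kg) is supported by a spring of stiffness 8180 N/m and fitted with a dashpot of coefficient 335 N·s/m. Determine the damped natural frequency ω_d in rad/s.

12.5 rad/s

ω_n = √(k/m) = √(8180/48.6) = 12.97 rad/s.
Critical damping c_c = 2√(k·m) = 2√(8180 × 48.6) = 1261 N·s/m, so ζ = c/c_c = 335/1261 = 0.2657.
ω_d = ω_n√(1 − ζ²) = 12.97 × √(1 − 0.0706) = 12.51 rad/s.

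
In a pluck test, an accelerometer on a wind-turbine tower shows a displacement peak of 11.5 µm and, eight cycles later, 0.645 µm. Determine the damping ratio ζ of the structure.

0.0572

Logarithmic decrement δ = (1/n)·ln(x₀/x_n) = (1/8)·ln(11.5/0.645) = (1/8)·ln(17.83) = 0.3601.
ζ = δ/√(4π² + δ²) = 0.3601/√(39.48 + 0.130) = 0.3601/6.293 = 0.05722.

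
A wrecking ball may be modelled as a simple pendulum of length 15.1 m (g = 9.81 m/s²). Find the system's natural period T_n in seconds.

7.80 s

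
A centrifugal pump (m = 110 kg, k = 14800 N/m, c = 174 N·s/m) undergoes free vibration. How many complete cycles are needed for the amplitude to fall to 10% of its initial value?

ζ = c/(2√(km)) = 174/(2√(14800 × 110)) = 174/2552 = 0.06819.
Logarithmic decrement δ = 2πζ/√(1 − ζ²) = 2π × 0.06819/√(1 − 0.00465) = 0.4294.
x_n/x₀ = e^(−nδ) ≤ 0.1; take ln: n ≥ ln(1/0.1)/δ = 2.303/0.4294 = 5.362.
So 6 complete cycles are required.

6 cycles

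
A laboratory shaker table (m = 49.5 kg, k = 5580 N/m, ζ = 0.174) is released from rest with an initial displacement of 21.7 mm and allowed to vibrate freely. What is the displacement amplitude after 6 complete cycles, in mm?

0.0278 mm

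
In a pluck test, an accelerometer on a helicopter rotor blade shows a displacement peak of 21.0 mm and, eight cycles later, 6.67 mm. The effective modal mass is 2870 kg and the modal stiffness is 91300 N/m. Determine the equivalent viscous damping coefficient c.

Logarithmic decrement δ = (1/n)·ln(x₀/x_n) = (1/8)·ln(21.0/6.67) = (1/8)·ln(3.148) = 0.1434.
ζ = δ/√(4π² + δ²) = 0.1434/√(39.48 + 0.0206) = 0.1434/6.285 = 0.02281.
c = ζ · 2√(km) = 0.02281 × 2√(91300 × 2870) = 0.02281 × 32370 = 738.5 N·s/m.

738 N·s/m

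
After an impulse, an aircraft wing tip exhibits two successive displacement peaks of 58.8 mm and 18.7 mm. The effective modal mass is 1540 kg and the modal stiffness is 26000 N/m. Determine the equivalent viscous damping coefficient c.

Logarithmic decrement δ = (1/n)·ln(x₀/x_n) = (1/1)·ln(58.8/18.7) = (1/1)·ln(3.144) = 1.146.
ζ = δ/√(4π² + δ²) = 1.146/√(39.48 + 1.31) = 1.146/6.387 = 0.1794.
c = ζ · 2√(km) = 0.1794 × 2√(26000 × 1540) = 0.1794 × 12660 = 2270 N·s/m.

2270 N·s/m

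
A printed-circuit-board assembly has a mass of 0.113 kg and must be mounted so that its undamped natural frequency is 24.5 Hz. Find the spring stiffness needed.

ω_n = 2πf_n = 2π × 24.5 = 153.9 rad/s.
k = m·ω_n² = 0.113 × 153.9² = 0.113 × 23700 = 2678 N/m.

2680 N/m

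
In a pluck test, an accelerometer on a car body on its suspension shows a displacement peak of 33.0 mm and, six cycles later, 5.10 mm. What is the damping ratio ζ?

0.0495

Logarithmic decrement δ = (1/n)·ln(x₀/x_n) = (1/6)·ln(33.0/5.10) = (1/6)·ln(6.471) = 0.3112.
ζ = δ/√(4π² + δ²) = 0.3112/√(39.48 + 0.0969) = 0.3112/6.291 = 0.04947.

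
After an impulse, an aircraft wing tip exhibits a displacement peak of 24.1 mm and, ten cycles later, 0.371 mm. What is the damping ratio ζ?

Logarithmic decrement δ = (1/n)·ln(x₀/x_n) = (1/10)·ln(24.1/0.371) = (1/10)·ln(64.96) = 0.4174.
ζ = δ/√(4π² + δ²) = 0.4174/√(39.48 + 0.174) = 0.4174/6.297 = 0.06628.

0.0663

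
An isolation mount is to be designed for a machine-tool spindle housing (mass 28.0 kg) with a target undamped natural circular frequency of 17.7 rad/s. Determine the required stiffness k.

8770 N/m

k = m·ω_n² = 28.0 × 17.70² = 28.0 × 313.3 = 8772 N/m.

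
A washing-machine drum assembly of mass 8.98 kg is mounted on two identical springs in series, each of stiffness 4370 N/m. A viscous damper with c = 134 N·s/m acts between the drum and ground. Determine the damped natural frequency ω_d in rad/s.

13.7 rad/s

Series springs: 1/k_eq = 2/4370, so k_eq = 4370/2 = 2185 N/m.
ω_n = √(k_eq/m) = √(2185/8.98) = 15.60 rad/s.
Critical damping c_c = 2√(k_eq·m) = 2√(2185 × 8.98) = 280.2 N·s/m, so ζ = c/c_c = 134/280.2 = 0.4783.
ω_d = ω_n√(1 − ζ²) = 15.60 × √(1 − 0.229) = 13.70 rad/s.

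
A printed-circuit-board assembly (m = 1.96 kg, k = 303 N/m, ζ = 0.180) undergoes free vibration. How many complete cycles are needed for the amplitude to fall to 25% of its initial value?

Logarithmic decrement δ = 2πζ/√(1 − ζ²) = 2π × 0.1800/√(1 − 0.0324) = 1.150.
x_n/x₀ = e^(−nδ) ≤ 0.25; take ln: n ≥ ln(1/0.25)/δ = 1.386/1.150 = 1.206.
So 2 complete cycles are required.

2 cycles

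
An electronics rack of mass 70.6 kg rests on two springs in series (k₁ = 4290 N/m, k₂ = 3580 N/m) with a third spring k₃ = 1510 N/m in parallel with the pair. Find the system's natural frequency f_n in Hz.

1.11 Hz

Series pair: k_s = k₁k₂/(k₁+k₂) = (4290)(3580)/(4290 + 3580) = 1951 N/m. In parallel with k₃: k_eq = 1951 + 1510 = 3461 N/m.
ω_n = √(k_eq/m) = √(3461/70.6) = √49.03 = 7.002 rad/s.
f_n = ω_n/(2π) = 7.002/6.283 = 1.114 Hz.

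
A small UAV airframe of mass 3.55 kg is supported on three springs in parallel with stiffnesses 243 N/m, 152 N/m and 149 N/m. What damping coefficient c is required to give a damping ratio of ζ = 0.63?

Parallel springs add: k_eq = 243 + 152 + 149 = 544.0 N/m.
c_c = 2√(k_eq·m) = 2√(544.0 × 3.55) = 87.89 N·s/m.
c = ζ·c_c = 0.63 × 87.89 = 55.37 N·s/m.

55.4 N·s/m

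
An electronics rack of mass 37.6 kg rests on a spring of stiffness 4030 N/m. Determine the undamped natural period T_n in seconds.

ω_n = √(k/m) = √(4030/37.6) = √107.2 = 10.35 rad/s.
T_n = 2π/ω_n = 6.283/10.35 = 0.6069 s.

0.607 s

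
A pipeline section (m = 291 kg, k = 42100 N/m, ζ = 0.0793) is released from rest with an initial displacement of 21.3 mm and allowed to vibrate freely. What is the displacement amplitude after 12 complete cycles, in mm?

0.0529 mm

Logarithmic decrement δ = 2πζ/√(1 − ζ²) = 2π × 0.07930/√(1 − 0.00629) = 0.4998.
After n cycles, x_n/x₀ = e^(−nδ), so x_12 = 21.3 × e^(−12 × 0.4998) = 21.3 × 0.002484 = 0.05290 mm.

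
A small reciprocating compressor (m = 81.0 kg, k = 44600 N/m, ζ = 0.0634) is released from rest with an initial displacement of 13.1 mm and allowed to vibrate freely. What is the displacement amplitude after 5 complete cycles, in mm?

1.78 mm

Logarithmic decrement δ = 2πζ/√(1 − ζ²) = 2π × 0.06340/√(1 − 0.00402) = 0.3992.
After n cycles, x_n/x₀ = e^(−nδ), so x_5 = 13.1 × e^(−5 × 0.3992) = 13.1 × 0.1359 = 1.780 mm.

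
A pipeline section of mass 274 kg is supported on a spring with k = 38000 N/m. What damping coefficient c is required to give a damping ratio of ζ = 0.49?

3160 N·s/m

c_c = 2√(k·m) = 2√(38000 × 274) = 6454 N·s/m.
c = ζ·c_c = 0.49 × 6454 = 3162 N·s/m.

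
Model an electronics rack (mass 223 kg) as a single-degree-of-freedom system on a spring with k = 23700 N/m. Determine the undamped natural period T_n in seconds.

0.609 s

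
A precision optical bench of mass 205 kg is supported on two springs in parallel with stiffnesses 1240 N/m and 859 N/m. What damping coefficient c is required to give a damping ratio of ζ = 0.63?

Parallel springs add: k_eq = 1240 + 859 = 2099 N/m.
c_c = 2√(k_eq·m) = 2√(2099 × 205) = 1312 N·s/m.
c = ζ·c_c = 0.63 × 1312 = 826.5 N·s/m.

827 N·s/m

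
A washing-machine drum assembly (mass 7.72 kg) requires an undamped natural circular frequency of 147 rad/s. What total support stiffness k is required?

k = m·ω_n² = 7.72 × 147.0² = 7.72 × 21610 = 166800 N/m.

167000 N/m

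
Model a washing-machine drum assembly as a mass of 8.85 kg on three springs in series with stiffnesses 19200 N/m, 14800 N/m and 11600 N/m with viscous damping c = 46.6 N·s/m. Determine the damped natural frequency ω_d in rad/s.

23.3 rad/s

Series springs: 1/k_eq = 1/19200 + 1/14800 + 1/11600 = 0.0002059, so k_eq = 4858 N/m.
ω_n = √(k_eq/m) = √(4858/8.85) = 23.43 rad/s.
Critical damping c_c = 2√(k_eq·m) = 2√(4858 × 8.85) = 414.7 N·s/m, so ζ = c/c_c = 46.6/414.7 = 0.1124.
ω_d = ω_n√(1 − ζ²) = 23.43 × √(1 − 0.0126) = 23.28 rad/s.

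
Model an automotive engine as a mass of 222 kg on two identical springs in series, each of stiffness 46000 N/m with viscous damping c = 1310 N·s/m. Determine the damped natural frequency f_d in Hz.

Series springs: 1/k_eq = 2/46000, so k_eq = 46000/2 = 23000 N/m.
ω_n = √(k_eq/m) = √(23000/222) = 10.18 rad/s.
Critical damping c_c = 2√(k_eq·m) = 2√(23000 × 222) = 4519 N·s/m, so ζ = c/c_c = 1310/4519 = 0.2899.
ω_d = ω_n√(1 − ζ²) = 10.18 × √(1 − 0.0840) = 9.742 rad/s.
f_d = ω_d/(2π) = 1.550 Hz.

1.55 Hz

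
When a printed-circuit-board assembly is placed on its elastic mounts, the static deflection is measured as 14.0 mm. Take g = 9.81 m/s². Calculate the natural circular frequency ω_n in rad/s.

ω_n = √(g/δ_st) = √(9.81/0.0140) = √700.7 = 26.47 rad/s.

26.5 rad/s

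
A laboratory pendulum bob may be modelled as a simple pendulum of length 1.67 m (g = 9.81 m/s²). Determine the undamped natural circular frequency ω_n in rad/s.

2.42 rad/s

For a simple pendulum ω_n = √(g/L) = √(9.81/1.67) = √5.874 = 2.424 rad/s.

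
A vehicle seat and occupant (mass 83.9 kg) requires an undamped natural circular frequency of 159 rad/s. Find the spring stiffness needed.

2120000 N/m

k = m·ω_n² = 83.9 × 159.0² = 83.9 × 25280 = 2121000 N/m.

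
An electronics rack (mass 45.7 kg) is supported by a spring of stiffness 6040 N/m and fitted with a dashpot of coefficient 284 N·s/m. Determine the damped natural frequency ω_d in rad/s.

ω_n = √(k/m) = √(6040/45.7) = 11.50 rad/s.
Critical damping c_c = 2√(k·m) = 2√(6040 × 45.7) = 1051 N·s/m, so ζ = c/c_c = 284/1051 = 0.2703.
ω_d = ω_n√(1 − ζ²) = 11.50 × √(1 − 0.0731) = 11.07 rad/s.

11.1 rad/s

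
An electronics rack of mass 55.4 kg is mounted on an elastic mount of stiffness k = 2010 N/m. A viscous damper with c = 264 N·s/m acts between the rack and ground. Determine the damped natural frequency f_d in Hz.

ω_n = √(k/m) = √(2010/55.4) = 6.023 rad/s.
Critical damping c_c = 2√(k·m) = 2√(2010 × 55.4) = 667.4 N·s/m, so ζ = c/c_c = 264/667.4 = 0.3956.
ω_d = ω_n√(1 − ζ²) = 6.023 × √(1 − 0.156) = 5.532 rad/s.
f_d = ω_d/(2π) = 0.8805 Hz.

0.880 Hz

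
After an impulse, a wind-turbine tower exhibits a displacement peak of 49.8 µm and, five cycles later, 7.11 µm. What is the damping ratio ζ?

Logarithmic decrement δ = (1/n)·ln(x₀/x_n) = (1/5)·ln(49.8/7.11) = (1/5)·ln(7.004) = 0.3893.
ζ = δ/√(4π² + δ²) = 0.3893/√(39.48 + 0.152) = 0.3893/6.295 = 0.06184.

0.0618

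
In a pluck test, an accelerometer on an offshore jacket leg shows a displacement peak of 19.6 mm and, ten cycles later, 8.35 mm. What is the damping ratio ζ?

0.0136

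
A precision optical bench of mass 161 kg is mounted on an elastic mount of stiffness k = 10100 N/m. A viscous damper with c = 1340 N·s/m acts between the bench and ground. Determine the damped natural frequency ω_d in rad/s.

6.74 rad/s

ω_n = √(k/m) = √(10100/161) = 7.920 rad/s.
Critical damping c_c = 2√(k·m) = 2√(10100 × 161) = 2550 N·s/m, so ζ = c/c_c = 1340/2550 = 0.5254.
ω_d = ω_n√(1 − ζ²) = 7.920 × √(1 − 0.276) = 6.739 rad/s.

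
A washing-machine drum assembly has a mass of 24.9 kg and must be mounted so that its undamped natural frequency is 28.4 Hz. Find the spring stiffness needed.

793000 N/m

ω_n = 2πf_n = 2π × 28.4 = 178.4 rad/s.
k = m·ω_n² = 24.9 × 178.4² = 24.9 × 31840 = 792900 N/m.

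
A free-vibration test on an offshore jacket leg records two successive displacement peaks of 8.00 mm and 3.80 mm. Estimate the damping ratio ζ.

Logarithmic decrement δ = (1/n)·ln(x₀/x_n) = (1/1)·ln(8.00/3.80) = (1/1)·ln(2.105) = 0.7444.
ζ = δ/√(4π² + δ²) = 0.7444/√(39.48 + 0.554) = 0.7444/6.327 = 0.1177.

0.118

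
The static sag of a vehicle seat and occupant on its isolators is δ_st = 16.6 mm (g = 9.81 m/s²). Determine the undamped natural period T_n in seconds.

ω_n = √(g/δ_st) = √(9.81/0.0166) = √591.0 = 24.31 rad/s.
T_n = 2π/ω_n = 6.283/24.31 = 0.2585 s.

0.258 s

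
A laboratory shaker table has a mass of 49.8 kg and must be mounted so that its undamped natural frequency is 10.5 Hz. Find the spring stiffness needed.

ω_n = 2πf_n = 2π × 10.5 = 65.97 rad/s.
k = m·ω_n² = 49.8 × 65.97² = 49.8 × 4352 = 216800 N/m.

217000 N/m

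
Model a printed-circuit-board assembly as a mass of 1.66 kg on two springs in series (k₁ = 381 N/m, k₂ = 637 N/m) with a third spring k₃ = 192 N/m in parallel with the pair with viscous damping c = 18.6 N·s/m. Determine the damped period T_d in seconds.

Series pair: k_s = k₁k₂/(k₁+k₂) = (381)(637)/(381 + 637) = 238.4 N/m. In parallel with k₃: k_eq = 238.4 + 192 = 430.4 N/m.
ω_n = √(k_eq/m) = √(430.4/1.66) = 16.10 rad/s.
Critical damping c_c = 2√(k_eq·m) = 2√(430.4 × 1.66) = 53.46 N·s/m, so ζ = c/c_c = 18.6/53.46 = 0.3479.
ω_d = ω_n√(1 − ζ²) = 16.10 × √(1 − 0.121) = 15.10 rad/s.
T_d = 2π/ω_d = 0.4162 s.

0.416 s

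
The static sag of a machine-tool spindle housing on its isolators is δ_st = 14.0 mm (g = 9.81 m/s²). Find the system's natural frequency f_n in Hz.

ω_n = √(g/δ_st) = √(9.81/0.0140) = √700.7 = 26.47 rad/s.
f_n = ω_n/(2π) = 26.47/6.283 = 4.213 Hz.

4.21 Hz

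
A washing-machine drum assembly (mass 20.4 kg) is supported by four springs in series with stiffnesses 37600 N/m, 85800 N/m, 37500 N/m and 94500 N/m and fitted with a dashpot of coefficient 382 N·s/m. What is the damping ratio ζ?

0.367

Series springs: 1/k_eq = 1/37600 + 1/85800 + 1/37500 + 1/94500 = 7.550×10^-5, so k_eq = 13250 N/m.
ω_n = √(k_eq/m) = √(13250/20.4) = 25.48 rad/s.
Critical damping c_c = 2√(k_eq·m) = 2√(13250 × 20.4) = 1040 N·s/m, so ζ = c/c_c = 382/1040 = 0.3674.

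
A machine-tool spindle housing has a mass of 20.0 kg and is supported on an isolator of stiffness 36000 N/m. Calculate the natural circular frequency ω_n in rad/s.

42.4 rad/s

ω_n = √(k/m) = √(36000/20.0) = √1800 = 42.43 rad/s.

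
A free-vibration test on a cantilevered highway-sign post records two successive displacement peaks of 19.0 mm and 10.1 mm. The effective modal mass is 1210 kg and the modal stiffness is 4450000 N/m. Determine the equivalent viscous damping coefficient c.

14700 N·s/m

Logarithmic decrement δ = (1/n)·ln(x₀/x_n) = (1/1)·ln(19.0/10.1) = (1/1)·ln(1.881) = 0.6319.
ζ = δ/√(4π² + δ²) = 0.6319/√(39.48 + 0.399) = 0.6319/6.315 = 0.1001.
c = ζ · 2√(km) = 0.1001 × 2√(4450000 × 1210) = 0.1001 × 146800 = 14690 N·s/m.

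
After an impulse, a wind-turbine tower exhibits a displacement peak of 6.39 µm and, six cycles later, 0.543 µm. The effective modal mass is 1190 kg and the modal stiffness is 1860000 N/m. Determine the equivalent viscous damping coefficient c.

Logarithmic decrement δ = (1/n)·ln(x₀/x_n) = (1/6)·ln(6.39/0.543) = (1/6)·ln(11.77) = 0.4109.
ζ = δ/√(4π² + δ²) = 0.4109/√(39.48 + 0.169) = 0.4109/6.297 = 0.06526.
c = ζ · 2√(km) = 0.06526 × 2√(1860000 × 1190) = 0.06526 × 94090 = 6140 N·s/m.

6140 N·s/m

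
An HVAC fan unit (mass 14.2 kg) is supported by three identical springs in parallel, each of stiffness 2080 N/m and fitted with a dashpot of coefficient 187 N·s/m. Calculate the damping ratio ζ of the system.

0.314

Parallel springs add: k_eq = 3 × 2080 = 6240 N/m.
ω_n = √(k_eq/m) = √(6240/14.2) = 20.96 rad/s.
Critical damping c_c = 2√(k_eq·m) = 2√(6240 × 14.2) = 595.3 N·s/m, so ζ = c/c_c = 187/595.3 = 0.3141.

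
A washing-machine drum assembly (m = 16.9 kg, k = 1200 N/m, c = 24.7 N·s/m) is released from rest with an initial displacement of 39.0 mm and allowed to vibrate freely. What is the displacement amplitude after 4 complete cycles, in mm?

ζ = c/(2√(km)) = 24.7/(2√(1200 × 16.9)) = 24.7/284.8 = 0.08672.
Logarithmic decrement δ = 2πζ/√(1 − ζ²) = 2π × 0.08672/√(1 − 0.00752) = 0.5470.
After n cycles, x_n/x₀ = e^(−nδ), so x_4 = 39.0 × e^(−4 × 0.5470) = 39.0 × 0.1122 = 4.374 mm.

4.37 mm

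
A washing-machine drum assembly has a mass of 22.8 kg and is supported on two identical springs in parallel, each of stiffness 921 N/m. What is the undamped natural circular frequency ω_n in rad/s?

Parallel springs add: k_eq = 2 × 921 = 1842 N/m.
ω_n = √(k_eq/m) = √(1842/22.8) = √80.79 = 8.988 rad/s.

8.99 rad/s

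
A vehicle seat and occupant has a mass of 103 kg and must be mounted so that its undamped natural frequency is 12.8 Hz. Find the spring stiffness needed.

666000 N/m

ω_n = 2πf_n = 2π × 12.8 = 80.42 rad/s.
k = m·ω_n² = 103 × 80.42² = 103 × 6468 = 666200 N/m.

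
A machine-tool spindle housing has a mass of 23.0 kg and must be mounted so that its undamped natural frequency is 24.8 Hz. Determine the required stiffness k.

558000 N/m

ω_n = 2πf_n = 2π × 24.8 = 155.8 rad/s.
k = m·ω_n² = 23.0 × 155.8² = 23.0 × 24280 = 558500 N/m.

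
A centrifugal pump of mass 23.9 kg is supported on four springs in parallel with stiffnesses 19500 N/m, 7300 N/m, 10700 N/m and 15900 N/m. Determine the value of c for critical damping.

2260 N·s/m

Parallel springs add: k_eq = 19500 + 7300 + 10700 + 15900 = 53400 N/m.
c_c = 2√(k_eq·m) = 2√(53400 × 23.9) = 2 × 1130 = 2259 N·s/m.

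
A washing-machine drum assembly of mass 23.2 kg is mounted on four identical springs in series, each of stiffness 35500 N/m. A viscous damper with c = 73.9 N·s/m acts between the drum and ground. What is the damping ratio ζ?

0.0814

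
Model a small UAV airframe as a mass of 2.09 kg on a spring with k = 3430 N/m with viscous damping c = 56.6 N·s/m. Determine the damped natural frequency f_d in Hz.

6.08 Hz

ω_n = √(k/m) = √(3430/2.09) = 40.51 rad/s.
Critical damping c_c = 2√(k·m) = 2√(3430 × 2.09) = 169.3 N·s/m, so ζ = c/c_c = 56.6/169.3 = 0.3342.
ω_d = ω_n√(1 − ζ²) = 40.51 × √(1 − 0.112) = 38.18 rad/s.
f_d = ω_d/(2π) = 6.077 Hz.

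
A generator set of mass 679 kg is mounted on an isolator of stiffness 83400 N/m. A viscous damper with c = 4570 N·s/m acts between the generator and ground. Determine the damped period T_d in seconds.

0.595 s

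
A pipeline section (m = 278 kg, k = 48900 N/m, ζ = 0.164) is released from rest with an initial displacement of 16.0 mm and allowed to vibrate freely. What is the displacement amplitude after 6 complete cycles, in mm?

Logarithmic decrement δ = 2πζ/√(1 − ζ²) = 2π × 0.1640/√(1 − 0.0269) = 1.045.
After n cycles, x_n/x₀ = e^(−nδ), so x_6 = 16.0 × e^(−6 × 1.045) = 16.0 × 0.001897 = 0.03035 mm.

0.0304 mm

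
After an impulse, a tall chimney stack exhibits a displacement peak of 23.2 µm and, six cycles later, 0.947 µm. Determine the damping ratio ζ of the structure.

0.0845

Logarithmic decrement δ = (1/n)·ln(x₀/x_n) = (1/6)·ln(23.2/0.947) = (1/6)·ln(24.50) = 0.5331.
ζ = δ/√(4π² + δ²) = 0.5331/√(39.48 + 0.284) = 0.5331/6.306 = 0.08454.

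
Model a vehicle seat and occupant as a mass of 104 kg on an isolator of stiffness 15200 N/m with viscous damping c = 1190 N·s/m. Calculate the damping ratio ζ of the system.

0.473

ω_n = √(k/m) = √(15200/104) = 12.09 rad/s.
Critical damping c_c = 2√(k·m) = 2√(15200 × 104) = 2515 N·s/m, so ζ = c/c_c = 1190/2515 = 0.4732.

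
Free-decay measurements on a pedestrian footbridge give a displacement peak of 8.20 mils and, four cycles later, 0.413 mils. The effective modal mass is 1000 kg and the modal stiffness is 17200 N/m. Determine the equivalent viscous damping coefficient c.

Logarithmic decrement δ = (1/n)·ln(x₀/x_n) = (1/4)·ln(8.20/0.413) = (1/4)·ln(19.85) = 0.7471.
ζ = δ/√(4π² + δ²) = 0.7471/√(39.48 + 0.558) = 0.7471/6.327 = 0.1181.
c = ζ · 2√(km) = 0.1181 × 2√(17200 × 1000) = 0.1181 × 8295 = 979.4 N·s/m.

979 N·s/m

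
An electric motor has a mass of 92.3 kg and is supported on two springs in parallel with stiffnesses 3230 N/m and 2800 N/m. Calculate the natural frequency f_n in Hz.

Parallel springs add: k_eq = 3230 + 2800 = 6030 N/m.
ω_n = √(k_eq/m) = √(6030/92.3) = √65.33 = 8.083 rad/s.
f_n = ω_n/(2π) = 8.083/6.283 = 1.286 Hz.

1.29 Hz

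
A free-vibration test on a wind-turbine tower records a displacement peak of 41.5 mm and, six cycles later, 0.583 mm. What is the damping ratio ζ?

0.112

Logarithmic decrement δ = (1/n)·ln(x₀/x_n) = (1/6)·ln(41.5/0.583) = (1/6)·ln(71.18) = 0.7109.
ζ = δ/√(4π² + δ²) = 0.7109/√(39.48 + 0.505) = 0.7109/6.323 = 0.1124.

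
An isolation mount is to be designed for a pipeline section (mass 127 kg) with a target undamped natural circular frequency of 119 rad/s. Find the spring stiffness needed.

1800000 N/m

k = m·ω_n² = 127 × 119.0² = 127 × 14160 = 1798000 N/m.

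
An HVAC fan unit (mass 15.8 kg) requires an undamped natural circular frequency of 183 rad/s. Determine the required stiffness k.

529000 N/m

k = m·ω_n² = 15.8 × 183.0² = 15.8 × 33490 = 529100 N/m.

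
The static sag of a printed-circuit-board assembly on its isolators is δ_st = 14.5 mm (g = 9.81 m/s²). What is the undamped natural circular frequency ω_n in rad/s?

26.0 rad/s

ω_n = √(g/δ_st) = √(9.81/0.0145) = √676.6 = 26.01 rad/s.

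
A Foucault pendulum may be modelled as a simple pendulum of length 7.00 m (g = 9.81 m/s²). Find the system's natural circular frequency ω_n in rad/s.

1.18 rad/s

For a simple pendulum ω_n = √(g/L) = √(9.81/7.00) = √1.401 = 1.184 rad/s.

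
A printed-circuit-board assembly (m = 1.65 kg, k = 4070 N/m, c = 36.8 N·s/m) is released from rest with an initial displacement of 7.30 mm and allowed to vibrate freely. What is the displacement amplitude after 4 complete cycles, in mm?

0.0223 mm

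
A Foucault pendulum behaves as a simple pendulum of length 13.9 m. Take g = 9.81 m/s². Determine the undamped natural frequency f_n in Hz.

0.134 Hz

For a simple pendulum ω_n = √(g/L) = √(9.81/13.9) = √0.7058 = 0.8401 rad/s.
f_n = ω_n/(2π) = 0.8401/6.283 = 0.1337 Hz.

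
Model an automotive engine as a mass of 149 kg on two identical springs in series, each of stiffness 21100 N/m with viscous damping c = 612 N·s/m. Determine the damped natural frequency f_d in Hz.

1.30 Hz

Series springs: 1/k_eq = 2/21100, so k_eq = 21100/2 = 10550 N/m.
ω_n = √(k_eq/m) = √(10550/149) = 8.415 rad/s.
Critical damping c_c = 2√(k_eq·m) = 2√(10550 × 149) = 2508 N·s/m, so ζ = c/c_c = 612/2508 = 0.2441.
ω_d = ω_n√(1 − ζ²) = 8.415 × √(1 − 0.0596) = 8.160 rad/s.
f_d = ω_d/(2π) = 1.299 Hz.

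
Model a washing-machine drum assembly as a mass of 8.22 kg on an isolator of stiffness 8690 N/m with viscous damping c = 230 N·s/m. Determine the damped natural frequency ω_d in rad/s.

ω_n = √(k/m) = √(8690/8.22) = 32.51 rad/s.
Critical damping c_c = 2√(k·m) = 2√(8690 × 8.22) = 534.5 N·s/m, so ζ = c/c_c = 230/534.5 = 0.4303.
ω_d = ω_n√(1 − ζ²) = 32.51 × √(1 − 0.185) = 29.35 rad/s.

29.4 rad/s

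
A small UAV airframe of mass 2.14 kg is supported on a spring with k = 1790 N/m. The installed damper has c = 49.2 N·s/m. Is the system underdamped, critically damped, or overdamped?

underdamped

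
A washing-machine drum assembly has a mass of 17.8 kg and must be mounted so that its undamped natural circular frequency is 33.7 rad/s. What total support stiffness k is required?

k = m·ω_n² = 17.8 × 33.70² = 17.8 × 1136 = 20220 N/m.

20200 N/m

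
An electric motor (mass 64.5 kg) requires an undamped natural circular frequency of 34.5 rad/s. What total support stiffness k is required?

76800 N/m

k = m·ω_n² = 64.5 × 34.50² = 64.5 × 1190 = 76770 N/m.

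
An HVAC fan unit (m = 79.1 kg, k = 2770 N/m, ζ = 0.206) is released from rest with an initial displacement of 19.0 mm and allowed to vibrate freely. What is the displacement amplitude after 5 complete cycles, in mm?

Logarithmic decrement δ = 2πζ/√(1 − ζ²) = 2π × 0.2060/√(1 − 0.0424) = 1.323.
After n cycles, x_n/x₀ = e^(−nδ), so x_5 = 19.0 × e^(−5 × 1.323) = 19.0 × 0.001342 = 0.02550 mm.

0.0255 mm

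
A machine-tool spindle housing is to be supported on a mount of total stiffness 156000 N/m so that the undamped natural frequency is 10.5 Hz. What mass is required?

35.8 kg

ω_n = 2πf_n = 2π × 10.5 = 65.97 rad/s.
m = k/ω_n² = 156000/65.97² = 156000/4352 = 35.84 kg.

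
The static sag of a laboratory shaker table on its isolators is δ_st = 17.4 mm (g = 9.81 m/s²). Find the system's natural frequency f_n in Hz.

ω_n = √(g/δ_st) = √(9.81/0.0174) = √563.8 = 23.74 rad/s.
f_n = ω_n/(2π) = 23.74/6.283 = 3.779 Hz.

3.78 Hz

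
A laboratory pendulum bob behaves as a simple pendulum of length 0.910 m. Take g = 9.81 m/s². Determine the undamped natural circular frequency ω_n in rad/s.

For a simple pendulum ω_n = √(g/L) = √(9.81/0.910) = √10.78 = 3.283 rad/s.

3.28 rad/s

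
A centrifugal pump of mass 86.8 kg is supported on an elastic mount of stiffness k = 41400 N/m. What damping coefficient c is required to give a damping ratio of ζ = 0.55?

2090 N·s/m

c_c = 2√(k·m) = 2√(41400 × 86.8) = 3791 N·s/m.
c = ζ·c_c = 0.55 × 3791 = 2085 N·s/m.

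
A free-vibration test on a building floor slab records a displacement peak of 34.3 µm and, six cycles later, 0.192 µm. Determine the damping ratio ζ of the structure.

0.136

Logarithmic decrement δ = (1/n)·ln(x₀/x_n) = (1/6)·ln(34.3/0.192) = (1/6)·ln(178.6) = 0.8642.
ζ = δ/√(4π² + δ²) = 0.8642/√(39.48 + 0.747) = 0.8642/6.342 = 0.1363.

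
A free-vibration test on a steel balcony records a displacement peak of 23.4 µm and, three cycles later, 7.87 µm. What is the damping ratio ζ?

Logarithmic decrement δ = (1/n)·ln(x₀/x_n) = (1/3)·ln(23.4/7.87) = (1/3)·ln(2.973) = 0.3632.
ζ = δ/√(4π² + δ²) = 0.3632/√(39.48 + 0.132) = 0.3632/6.294 = 0.05771.

0.0577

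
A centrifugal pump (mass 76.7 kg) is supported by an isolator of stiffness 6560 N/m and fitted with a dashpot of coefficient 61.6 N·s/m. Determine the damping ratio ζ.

0.0434

ω_n = √(k/m) = √(6560/76.7) = 9.248 rad/s.
Critical damping c_c = 2√(k·m) = 2√(6560 × 76.7) = 1419 N·s/m, so ζ = c/c_c = 61.6/1419 = 0.04342.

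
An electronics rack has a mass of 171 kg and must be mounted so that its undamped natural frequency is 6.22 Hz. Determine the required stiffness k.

ω_n = 2πf_n = 2π × 6.22 = 39.08 rad/s.
k = m·ω_n² = 171 × 39.08² = 171 × 1527 = 261200 N/m.

261000 N/m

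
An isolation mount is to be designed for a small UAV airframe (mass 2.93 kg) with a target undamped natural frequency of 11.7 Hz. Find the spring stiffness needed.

15800 N/m

ω_n = 2πf_n = 2π × 11.7 = 73.51 rad/s.
k = m·ω_n² = 2.93 × 73.51² = 2.93 × 5404 = 15830 N/m.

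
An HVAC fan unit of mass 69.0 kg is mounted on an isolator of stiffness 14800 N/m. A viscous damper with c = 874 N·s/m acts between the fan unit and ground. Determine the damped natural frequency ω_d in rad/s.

ω_n = √(k/m) = √(14800/69.0) = 14.65 rad/s.
Critical damping c_c = 2√(k·m) = 2√(14800 × 69.0) = 2021 N·s/m, so ζ = c/c_c = 874/2021 = 0.4324.
ω_d = ω_n√(1 − ζ²) = 14.65 × √(1 − 0.187) = 13.21 rad/s.

13.2 rad/s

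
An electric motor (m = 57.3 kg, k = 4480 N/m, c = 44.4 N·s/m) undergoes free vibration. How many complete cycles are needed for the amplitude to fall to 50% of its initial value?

ζ = c/(2√(km)) = 44.4/(2√(4480 × 57.3)) = 44.4/1013 = 0.04382.
Logarithmic decrement δ = 2πζ/√(1 − ζ²) = 2π × 0.04382/√(1 − 0.00192) = 0.2756.
x_n/x₀ = e^(−nδ) ≤ 0.5; take ln: n ≥ ln(1/0.5)/δ = 0.6931/0.2756 = 2.515.
So 3 complete cycles are required.

3 cycles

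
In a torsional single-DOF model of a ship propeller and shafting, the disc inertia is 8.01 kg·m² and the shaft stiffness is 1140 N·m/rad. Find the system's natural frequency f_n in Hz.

1.90 Hz

ω_n = √(k_t/J) = √(1140/8.01) = √142.3 = 11.93 rad/s.
f_n = ω_n/(2π) = 11.93/6.283 = 1.899 Hz.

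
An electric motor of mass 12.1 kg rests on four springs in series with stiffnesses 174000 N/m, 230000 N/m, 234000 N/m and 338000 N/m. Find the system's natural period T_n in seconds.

Series springs: 1/k_eq = 1/174000 + 1/230000 + 1/234000 + 1/338000 = 1.733×10^-5, so k_eq = 57710 N/m.
ω_n = √(k_eq/m) = √(57710/12.1) = √4770 = 69.06 rad/s.
T_n = 2π/ω_n = 6.283/69.06 = 0.09098 s.

0.0910 s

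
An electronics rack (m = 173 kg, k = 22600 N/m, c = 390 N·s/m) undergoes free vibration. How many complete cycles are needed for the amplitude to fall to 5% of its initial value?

5 cycles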